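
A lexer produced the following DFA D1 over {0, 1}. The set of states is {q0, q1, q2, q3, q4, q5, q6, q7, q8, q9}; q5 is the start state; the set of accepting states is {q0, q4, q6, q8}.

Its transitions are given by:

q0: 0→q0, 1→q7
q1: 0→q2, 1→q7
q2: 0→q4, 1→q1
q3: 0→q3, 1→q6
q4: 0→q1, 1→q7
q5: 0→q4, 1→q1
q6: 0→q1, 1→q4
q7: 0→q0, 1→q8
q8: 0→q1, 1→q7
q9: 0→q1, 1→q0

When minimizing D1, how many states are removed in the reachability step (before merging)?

BFS from q5 reaches {q0, q1, q2, q4, q5, q7, q8}; the 3 state(s) q3, q6, q9 are never visited.

3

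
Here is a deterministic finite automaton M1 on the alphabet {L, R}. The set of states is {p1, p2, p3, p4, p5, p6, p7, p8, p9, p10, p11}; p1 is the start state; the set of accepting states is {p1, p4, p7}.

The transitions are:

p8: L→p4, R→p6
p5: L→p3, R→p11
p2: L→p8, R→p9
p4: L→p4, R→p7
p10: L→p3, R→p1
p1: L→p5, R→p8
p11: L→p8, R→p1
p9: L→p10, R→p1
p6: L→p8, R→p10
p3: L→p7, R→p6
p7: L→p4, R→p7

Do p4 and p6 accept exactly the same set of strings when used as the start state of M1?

No

States {p2,p9} cannot be reached from the start state, so discard them.
Initial partition by acceptance: {p1,p4,p7} | {p3,p5,p6,p8,p10,p11}.
Refine {p1,p4,p7} on symbol L: members go to different blocks, giving {p4,p7} and {p1}.
On input L, block {p3,p5,p6,p8,p10,p11} splits into {p5,p6,p10,p11} and {p3,p8}.
Split {p5,p6,p10,p11} by δ(·,R) → {p5,p6} and {p10,p11}.
No further refinement is possible. Final partition (5 blocks): {p4,p7} | {p5,p6} | {p1} | {p3,p8} | {p10,p11}.
p4 and p6 end up in different blocks, so they are distinguishable. For instance, the string 'ε' is accepted from only p4.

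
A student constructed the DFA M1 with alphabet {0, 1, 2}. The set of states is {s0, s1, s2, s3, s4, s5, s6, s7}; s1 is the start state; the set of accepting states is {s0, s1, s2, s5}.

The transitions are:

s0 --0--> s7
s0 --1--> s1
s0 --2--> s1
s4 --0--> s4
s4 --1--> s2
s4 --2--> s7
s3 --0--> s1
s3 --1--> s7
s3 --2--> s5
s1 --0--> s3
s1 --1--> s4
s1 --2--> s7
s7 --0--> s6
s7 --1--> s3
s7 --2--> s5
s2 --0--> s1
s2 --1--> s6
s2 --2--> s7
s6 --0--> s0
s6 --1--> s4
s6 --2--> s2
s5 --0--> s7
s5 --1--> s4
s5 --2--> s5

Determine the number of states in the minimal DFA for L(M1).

Start with accepting vs non-accepting: {s0,s1,s2,s5} | {s3,s4,s6,s7}.
Split {s0,s1,s2,s5} by δ(·,0) → {s0,s1,s5} and {s2}.
Refine {s0,s1,s5} on symbol 1: members go to different blocks, giving {s1,s5} and {s0}.
Split {s1,s5} by δ(·,2) → {s1} and {s5}.
Split {s3,s4,s6,s7} by δ(·,0) → {s4,s7} and {s3} and {s6}.
Split {s4,s7} by δ(·,0) → {s4} and {s7}.
Stable partition: {s1} | {s4} | {s2} | {s0} | {s5} | {s3} | {s6} | {s7} — 8 equivalence classes.

8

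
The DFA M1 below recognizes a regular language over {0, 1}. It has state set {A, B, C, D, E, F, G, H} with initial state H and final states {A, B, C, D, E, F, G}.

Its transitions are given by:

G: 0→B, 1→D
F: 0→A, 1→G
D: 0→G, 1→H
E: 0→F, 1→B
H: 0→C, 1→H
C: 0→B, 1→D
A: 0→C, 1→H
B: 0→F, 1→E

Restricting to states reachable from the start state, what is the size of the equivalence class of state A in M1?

2

Every state is reachable, so we keep all 8.
Start with accepting vs non-accepting: {A,B,C,D,E,F,G} | {H}.
Split {A,B,C,D,E,F,G} by δ(·,1) → {B,C,E,F,G} and {A,D}.
On input 0, block {B,C,E,F,G} splits into {B,C,E,G} and {F}.
On input 0, block {B,C,E,G} splits into {B,E} and {C,G}.
No further refinement is possible. Final partition (5 blocks): {B,E} | {H} | {A,D} | {F} | {C,G}.
The equivalence class containing A is {A,D}, of size 2.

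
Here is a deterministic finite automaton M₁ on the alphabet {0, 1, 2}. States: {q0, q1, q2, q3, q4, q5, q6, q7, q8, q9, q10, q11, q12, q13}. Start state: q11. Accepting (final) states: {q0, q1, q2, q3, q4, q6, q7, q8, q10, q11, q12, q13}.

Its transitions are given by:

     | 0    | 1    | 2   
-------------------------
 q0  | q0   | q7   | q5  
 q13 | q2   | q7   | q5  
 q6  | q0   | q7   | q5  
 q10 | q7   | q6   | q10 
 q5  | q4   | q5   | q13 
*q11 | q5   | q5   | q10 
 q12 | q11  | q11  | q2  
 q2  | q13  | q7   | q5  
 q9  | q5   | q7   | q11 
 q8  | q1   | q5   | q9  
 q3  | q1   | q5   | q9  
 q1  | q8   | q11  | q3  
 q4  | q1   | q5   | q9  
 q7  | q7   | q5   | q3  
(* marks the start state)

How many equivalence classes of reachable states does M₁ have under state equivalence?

8

First remove the unreachable states {q12}; 13 states remain.
Initial partition by acceptance: {q0,q1,q2,q3,q4,q6,q7,q8,q10,q11,q13} | {q5,q9}.
Refine {q0,q1,q2,q3,q4,q6,q7,q8,q10,q11,q13} on symbol 0: members go to different blocks, giving {q0,q1,q2,q3,q4,q6,q7,q8,q10,q13} and {q11}.
On input 1, block {q0,q1,q2,q3,q4,q6,q7,q8,q10,q13} splits into {q0,q2,q6,q10,q13} and {q3,q4,q7,q8} and {q1}.
On input 0, block {q0,q2,q6,q10,q13} splits into {q0,q2,q6,q13} and {q10}.
On input 0, block {q5,q9} splits into {q5} and {q9}.
On input 0, block {q3,q4,q7,q8} splits into {q3,q4,q8} and {q7}.
No further refinement is possible. Final partition (8 blocks): {q0,q2,q6,q13} | {q5} | {q11} | {q3,q4,q8} | {q1} | {q10} | {q9} | {q7}.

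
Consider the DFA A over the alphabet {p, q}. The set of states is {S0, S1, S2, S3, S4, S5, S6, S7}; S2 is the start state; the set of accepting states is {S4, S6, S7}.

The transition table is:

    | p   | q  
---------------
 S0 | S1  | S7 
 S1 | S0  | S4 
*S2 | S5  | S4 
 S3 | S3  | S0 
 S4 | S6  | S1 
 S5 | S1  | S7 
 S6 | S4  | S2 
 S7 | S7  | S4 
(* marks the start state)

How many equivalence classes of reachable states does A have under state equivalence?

4

First remove the unreachable states {S3}; 7 states remain.
Initial partition by acceptance: {S4,S6,S7} | {S0,S1,S2,S5}.
Refine {S4,S6,S7} on symbol q: members go to different blocks, giving {S4,S6} and {S7}.
Refine {S0,S1,S2,S5} on symbol q: members go to different blocks, giving {S0,S5} and {S1,S2}.
No further refinement is possible. Final partition (4 blocks): {S4,S6} | {S0,S5} | {S7} | {S1,S2}.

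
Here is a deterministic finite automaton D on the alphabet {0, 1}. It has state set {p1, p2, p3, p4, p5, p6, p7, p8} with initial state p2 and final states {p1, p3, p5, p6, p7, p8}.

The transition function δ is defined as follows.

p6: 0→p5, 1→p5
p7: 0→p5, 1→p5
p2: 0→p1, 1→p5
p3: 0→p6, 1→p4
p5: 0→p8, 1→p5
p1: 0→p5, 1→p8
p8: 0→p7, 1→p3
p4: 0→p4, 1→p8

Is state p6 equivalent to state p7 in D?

Start with accepting vs non-accepting: {p1,p3,p5,p6,p7,p8} | {p2,p4}.
Split {p1,p3,p5,p6,p7,p8} by δ(·,1) → {p1,p5,p6,p7,p8} and {p3}.
Split {p1,p5,p6,p7,p8} by δ(·,1) → {p1,p5,p6,p7} and {p8}.
Split {p1,p5,p6,p7} by δ(·,0) → {p1,p6,p7} and {p5}.
On input 1, block {p1,p6,p7} splits into {p6,p7} and {p1}.
Refine {p2,p4} on symbol 0: members go to different blocks, giving {p2} and {p4}.
The partition is now stable with 7 blocks: {p6,p7} | {p2} | {p3} | {p8} | {p5} | {p1} | {p4}.
p6 and p7 lie in the same block of the stable partition, so they are equivalent — no string distinguishes them.

Yes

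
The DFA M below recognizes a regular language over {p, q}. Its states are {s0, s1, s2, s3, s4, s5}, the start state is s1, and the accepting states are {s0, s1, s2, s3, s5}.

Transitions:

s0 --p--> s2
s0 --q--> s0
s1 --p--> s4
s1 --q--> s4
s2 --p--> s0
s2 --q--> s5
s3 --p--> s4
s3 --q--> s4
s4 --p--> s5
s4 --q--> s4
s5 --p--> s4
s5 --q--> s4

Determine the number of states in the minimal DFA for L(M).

Reachable states from the start: {s1,s4,s5}. Unreachable: {s0,s2,s3} — drop them.
P0 = {s1,s5} | {s4}.
The partition is now stable with 2 blocks: {s1,s5} | {s4}.

2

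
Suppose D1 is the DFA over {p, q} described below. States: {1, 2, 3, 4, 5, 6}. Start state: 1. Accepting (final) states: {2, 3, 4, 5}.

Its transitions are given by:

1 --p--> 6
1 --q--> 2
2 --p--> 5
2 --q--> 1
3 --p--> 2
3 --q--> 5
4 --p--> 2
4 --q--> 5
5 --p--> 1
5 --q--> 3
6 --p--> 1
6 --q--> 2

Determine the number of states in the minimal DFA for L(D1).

Reachable states from the start: {1,2,3,5,6}. Unreachable: {4} — drop them.
P0 = {2,3,5} | {1,6}.
Refine {2,3,5} on symbol p: members go to different blocks, giving {2,3} and {5}.
On input p, block {2,3} splits into {2} and {3}.
No further refinement is possible. Final partition (4 blocks): {2} | {1,6} | {5} | {3}.

4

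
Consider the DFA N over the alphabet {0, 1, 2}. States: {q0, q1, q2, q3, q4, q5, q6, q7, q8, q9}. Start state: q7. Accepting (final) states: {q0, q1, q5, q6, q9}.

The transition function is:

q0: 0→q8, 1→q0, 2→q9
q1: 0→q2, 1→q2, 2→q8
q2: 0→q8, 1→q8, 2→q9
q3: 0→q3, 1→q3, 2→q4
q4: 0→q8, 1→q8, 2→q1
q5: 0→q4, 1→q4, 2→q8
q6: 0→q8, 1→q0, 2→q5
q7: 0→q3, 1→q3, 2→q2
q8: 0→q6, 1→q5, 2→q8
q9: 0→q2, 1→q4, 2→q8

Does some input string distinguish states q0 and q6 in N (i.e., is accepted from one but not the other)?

Every state is reachable, so we keep all 10.
Initial partition by acceptance: {q0,q1,q5,q6,q9} | {q2,q3,q4,q7,q8}.
Split {q0,q1,q5,q6,q9} by δ(·,1) → {q1,q5,q9} and {q0,q6}.
Split {q2,q3,q4,q7,q8} by δ(·,0) → {q2,q3,q4,q7} and {q8}.
Split {q2,q3,q4,q7} by δ(·,0) → {q2,q4} and {q3,q7}.
Stable partition: {q1,q5,q9} | {q2,q4} | {q0,q6} | {q8} | {q3,q7} — 5 equivalence classes.
q0 and q6 lie in the same block of the stable partition, so they are equivalent — no string distinguishes them.

No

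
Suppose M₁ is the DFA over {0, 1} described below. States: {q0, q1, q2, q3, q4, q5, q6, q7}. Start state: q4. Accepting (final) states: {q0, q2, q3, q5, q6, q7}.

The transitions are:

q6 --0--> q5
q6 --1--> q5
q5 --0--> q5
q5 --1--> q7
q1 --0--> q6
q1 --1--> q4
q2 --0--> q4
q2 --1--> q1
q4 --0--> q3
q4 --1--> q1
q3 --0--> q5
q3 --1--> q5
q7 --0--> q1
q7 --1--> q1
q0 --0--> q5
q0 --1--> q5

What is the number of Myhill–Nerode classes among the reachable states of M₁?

Reachable states from the start: {q1,q3,q4,q5,q6,q7}. Unreachable: {q0,q2} — drop them.
P0 = {q3,q5,q6,q7} | {q1,q4}.
Split {q3,q5,q6,q7} by δ(·,0) → {q3,q5,q6} and {q7}.
On input 1, block {q3,q5,q6} splits into {q3,q6} and {q5}.
The partition is now stable with 4 blocks: {q3,q6} | {q1,q4} | {q7} | {q5}.

4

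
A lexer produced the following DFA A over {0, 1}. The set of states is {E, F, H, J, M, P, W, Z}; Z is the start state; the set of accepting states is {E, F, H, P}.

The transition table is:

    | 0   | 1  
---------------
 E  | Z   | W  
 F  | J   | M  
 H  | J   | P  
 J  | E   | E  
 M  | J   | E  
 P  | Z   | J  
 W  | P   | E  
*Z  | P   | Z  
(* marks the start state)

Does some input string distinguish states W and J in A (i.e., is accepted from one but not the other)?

States {F,H,M} cannot be reached from the start state, so discard them.
Initial partition by acceptance: {E,P} | {J,W,Z}.
On input 1, block {J,W,Z} splits into {J,W} and {Z}.
Stable partition: {E,P} | {J,W} | {Z} — 3 equivalence classes.
W and J lie in the same block of the stable partition, so they are equivalent — no string distinguishes them.

No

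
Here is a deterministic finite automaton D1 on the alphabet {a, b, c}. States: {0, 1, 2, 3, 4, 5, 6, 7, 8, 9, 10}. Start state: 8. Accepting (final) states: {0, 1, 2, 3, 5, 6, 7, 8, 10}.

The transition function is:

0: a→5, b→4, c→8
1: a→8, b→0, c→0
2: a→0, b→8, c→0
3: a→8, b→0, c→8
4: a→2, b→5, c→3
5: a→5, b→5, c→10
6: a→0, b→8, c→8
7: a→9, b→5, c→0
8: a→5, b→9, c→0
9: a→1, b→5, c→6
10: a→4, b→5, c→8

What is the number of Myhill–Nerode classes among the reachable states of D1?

States {7} cannot be reached from the start state, so discard them.
Initial partition by acceptance: {0,1,2,3,5,6,8,10} | {4,9}.
Refine {0,1,2,3,5,6,8,10} on symbol a: members go to different blocks, giving {0,1,2,3,5,6,8} and {10}.
Refine {0,1,2,3,5,6,8} on symbol b: members go to different blocks, giving {1,2,3,5,6} and {0,8}.
On input a, block {1,2,3,5,6} splits into {1,2,3,6} and {5}.
Stable partition: {1,2,3,6} | {4,9} | {10} | {0,8} | {5} — 5 equivalence classes.

5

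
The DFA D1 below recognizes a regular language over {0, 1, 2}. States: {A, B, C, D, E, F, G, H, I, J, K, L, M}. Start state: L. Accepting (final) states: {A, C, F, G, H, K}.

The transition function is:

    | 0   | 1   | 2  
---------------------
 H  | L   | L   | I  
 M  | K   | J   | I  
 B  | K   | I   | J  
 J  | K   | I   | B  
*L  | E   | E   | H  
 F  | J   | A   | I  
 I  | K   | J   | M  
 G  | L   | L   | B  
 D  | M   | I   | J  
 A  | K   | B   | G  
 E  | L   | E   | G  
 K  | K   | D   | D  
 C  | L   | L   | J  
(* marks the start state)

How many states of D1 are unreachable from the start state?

BFS from L reaches {B, D, E, G, H, I, J, K, L, M}; the 3 state(s) A, C, F are never visited.

3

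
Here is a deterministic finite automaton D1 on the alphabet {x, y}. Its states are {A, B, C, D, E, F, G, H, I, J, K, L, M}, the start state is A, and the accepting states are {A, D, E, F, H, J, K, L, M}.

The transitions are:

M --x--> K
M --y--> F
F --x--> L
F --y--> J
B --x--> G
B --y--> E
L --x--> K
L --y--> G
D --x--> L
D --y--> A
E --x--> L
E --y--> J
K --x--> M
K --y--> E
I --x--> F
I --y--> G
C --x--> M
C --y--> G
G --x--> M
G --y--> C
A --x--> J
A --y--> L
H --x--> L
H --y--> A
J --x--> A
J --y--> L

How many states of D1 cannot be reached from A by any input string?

4

BFS from A reaches {A, C, E, F, G, J, K, L, M}; the 4 state(s) B, D, H, I are never visited.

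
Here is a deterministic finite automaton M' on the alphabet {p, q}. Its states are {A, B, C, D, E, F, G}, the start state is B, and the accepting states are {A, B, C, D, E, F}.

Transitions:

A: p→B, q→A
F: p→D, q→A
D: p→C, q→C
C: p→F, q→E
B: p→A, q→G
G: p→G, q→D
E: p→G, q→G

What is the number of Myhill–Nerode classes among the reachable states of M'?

All states are reachable from the start state.
P0 = {A,B,C,D,E,F} | {G}.
Refine {A,B,C,D,E,F} on symbol p: members go to different blocks, giving {A,B,C,D,F} and {E}.
Refine {A,B,C,D,F} on symbol q: members go to different blocks, giving {A,D,F} and {B} and {C}.
Refine {A,D,F} on symbol p: members go to different blocks, giving {A} and {D} and {F}.
The partition is now stable with 7 blocks: {A} | {G} | {E} | {B} | {C} | {D} | {F}.

7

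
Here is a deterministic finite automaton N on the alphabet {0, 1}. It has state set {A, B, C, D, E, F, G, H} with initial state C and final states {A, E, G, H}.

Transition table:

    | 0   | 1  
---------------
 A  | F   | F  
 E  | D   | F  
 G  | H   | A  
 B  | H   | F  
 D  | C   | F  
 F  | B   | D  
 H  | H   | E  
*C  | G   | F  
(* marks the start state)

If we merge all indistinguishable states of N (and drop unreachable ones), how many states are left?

4

Every state is reachable, so we keep all 8.
Initial partition by acceptance: {A,E,G,H} | {B,C,D,F}.
Split {A,E,G,H} by δ(·,0) → {A,E} and {G,H}.
Refine {B,C,D,F} on symbol 0: members go to different blocks, giving {B,C} and {D,F}.
No further refinement is possible. Final partition (4 blocks): {A,E} | {B,C} | {G,H} | {D,F}.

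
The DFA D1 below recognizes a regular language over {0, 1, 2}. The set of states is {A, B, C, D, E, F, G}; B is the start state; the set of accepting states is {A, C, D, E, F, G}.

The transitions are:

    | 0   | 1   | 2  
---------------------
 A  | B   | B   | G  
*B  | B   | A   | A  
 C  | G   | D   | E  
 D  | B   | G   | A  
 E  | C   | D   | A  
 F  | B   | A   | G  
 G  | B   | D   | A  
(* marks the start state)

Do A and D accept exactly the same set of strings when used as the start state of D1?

No

First remove the unreachable states {C,E,F}; 4 states remain.
Initial partition by acceptance: {A,D,G} | {B}.
On input 1, block {A,D,G} splits into {D,G} and {A}.
No further refinement is possible. Final partition (3 blocks): {D,G} | {B} | {A}.
A and D end up in different blocks, so they are distinguishable. For instance, the string '1' is accepted from only D.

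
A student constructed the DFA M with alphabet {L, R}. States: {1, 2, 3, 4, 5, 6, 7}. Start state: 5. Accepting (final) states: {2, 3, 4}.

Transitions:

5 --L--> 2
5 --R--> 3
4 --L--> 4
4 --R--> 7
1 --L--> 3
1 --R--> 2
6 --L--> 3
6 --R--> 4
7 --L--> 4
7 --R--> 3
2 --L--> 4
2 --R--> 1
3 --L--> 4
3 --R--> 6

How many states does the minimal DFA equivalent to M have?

2

P0 = {2,3,4} | {1,5,6,7}.
No further refinement is possible. Final partition (2 blocks): {2,3,4} | {1,5,6,7}.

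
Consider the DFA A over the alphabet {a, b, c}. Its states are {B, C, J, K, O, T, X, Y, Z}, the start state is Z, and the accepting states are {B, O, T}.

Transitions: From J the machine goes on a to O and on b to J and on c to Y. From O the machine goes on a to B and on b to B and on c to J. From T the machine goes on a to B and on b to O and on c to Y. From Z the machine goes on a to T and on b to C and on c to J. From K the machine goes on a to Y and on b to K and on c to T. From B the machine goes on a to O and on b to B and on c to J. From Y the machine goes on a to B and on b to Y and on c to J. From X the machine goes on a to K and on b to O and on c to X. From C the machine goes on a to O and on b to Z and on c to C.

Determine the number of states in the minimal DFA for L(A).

Reachable states from the start: {B,C,J,O,T,Y,Z}. Unreachable: {K,X} — drop them.
Start with accepting vs non-accepting: {B,O,T} | {C,J,Y,Z}.
Stable partition: {B,O,T} | {C,J,Y,Z} — 2 equivalence classes.

2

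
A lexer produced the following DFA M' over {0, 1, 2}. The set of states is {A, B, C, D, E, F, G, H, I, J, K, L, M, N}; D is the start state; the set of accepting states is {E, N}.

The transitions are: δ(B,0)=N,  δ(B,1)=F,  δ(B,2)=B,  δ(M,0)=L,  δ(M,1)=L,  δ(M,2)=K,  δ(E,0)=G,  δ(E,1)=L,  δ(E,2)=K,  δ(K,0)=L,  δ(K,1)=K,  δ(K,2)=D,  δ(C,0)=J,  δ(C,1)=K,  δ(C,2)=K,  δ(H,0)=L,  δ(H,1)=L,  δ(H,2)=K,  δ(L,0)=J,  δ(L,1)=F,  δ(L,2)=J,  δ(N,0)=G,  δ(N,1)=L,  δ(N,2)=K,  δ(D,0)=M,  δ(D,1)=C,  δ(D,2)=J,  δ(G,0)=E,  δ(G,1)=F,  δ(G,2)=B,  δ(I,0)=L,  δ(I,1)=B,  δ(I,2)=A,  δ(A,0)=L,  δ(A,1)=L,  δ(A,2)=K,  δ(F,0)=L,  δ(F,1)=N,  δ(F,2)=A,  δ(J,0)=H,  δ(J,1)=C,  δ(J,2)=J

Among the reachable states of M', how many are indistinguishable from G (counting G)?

2

States {I} cannot be reached from the start state, so discard them.
Start with accepting vs non-accepting: {E,N} | {A,B,C,D,F,G,H,J,K,L,M}.
Split {A,B,C,D,F,G,H,J,K,L,M} by δ(·,0) → {A,C,D,F,H,J,K,L,M} and {B,G}.
On input 1, block {A,C,D,F,H,J,K,L,M} splits into {A,C,D,H,J,K,L,M} and {F}.
On input 1, block {A,C,D,H,J,K,L,M} splits into {A,C,D,H,J,K,M} and {L}.
Split {A,C,D,H,J,K,M} by δ(·,0) → {A,H,K,M} and {C,D,J}.
On input 1, block {A,H,K,M} splits into {A,H,M} and {K}.
Split {C,D,J} by δ(·,0) → {D,J} and {C}.
No further refinement is possible. Final partition (8 blocks): {E,N} | {A,H,M} | {B,G} | {F} | {L} | {D,J} | {K} | {C}.
State G belongs to the block {B,G}, which has 2 states.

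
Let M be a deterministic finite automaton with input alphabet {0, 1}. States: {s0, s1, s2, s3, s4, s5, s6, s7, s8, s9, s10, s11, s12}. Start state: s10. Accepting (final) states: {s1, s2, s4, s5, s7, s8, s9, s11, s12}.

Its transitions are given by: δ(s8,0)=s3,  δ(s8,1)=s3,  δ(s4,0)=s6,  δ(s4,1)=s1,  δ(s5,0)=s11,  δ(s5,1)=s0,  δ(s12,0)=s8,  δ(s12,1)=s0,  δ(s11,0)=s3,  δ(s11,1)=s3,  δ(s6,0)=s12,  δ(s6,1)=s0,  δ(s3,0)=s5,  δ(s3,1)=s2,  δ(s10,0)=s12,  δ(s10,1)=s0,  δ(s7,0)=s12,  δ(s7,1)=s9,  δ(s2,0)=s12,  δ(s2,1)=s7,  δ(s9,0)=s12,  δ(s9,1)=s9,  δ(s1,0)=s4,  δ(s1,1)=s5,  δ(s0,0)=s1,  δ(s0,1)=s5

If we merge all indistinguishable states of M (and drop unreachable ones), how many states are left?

Every state is reachable, so we keep all 13.
Start with accepting vs non-accepting: {s1,s2,s4,s5,s7,s8,s9,s11,s12} | {s0,s3,s6,s10}.
Refine {s1,s2,s4,s5,s7,s8,s9,s11,s12} on symbol 0: members go to different blocks, giving {s1,s2,s5,s7,s9,s12} and {s4,s8,s11}.
Refine {s1,s2,s5,s7,s9,s12} on symbol 0: members go to different blocks, giving {s1,s5,s12} and {s2,s7,s9}.
Refine {s1,s5,s12} on symbol 1: members go to different blocks, giving {s5,s12} and {s1}.
On input 0, block {s0,s3,s6,s10} splits into {s3,s6,s10} and {s0}.
Refine {s3,s6,s10} on symbol 1: members go to different blocks, giving {s6,s10} and {s3}.
On input 0, block {s4,s8,s11} splits into {s8,s11} and {s4}.
Stable partition: {s5,s12} | {s6,s10} | {s8,s11} | {s2,s7,s9} | {s1} | {s0} | {s3} | {s4} — 8 equivalence classes.

8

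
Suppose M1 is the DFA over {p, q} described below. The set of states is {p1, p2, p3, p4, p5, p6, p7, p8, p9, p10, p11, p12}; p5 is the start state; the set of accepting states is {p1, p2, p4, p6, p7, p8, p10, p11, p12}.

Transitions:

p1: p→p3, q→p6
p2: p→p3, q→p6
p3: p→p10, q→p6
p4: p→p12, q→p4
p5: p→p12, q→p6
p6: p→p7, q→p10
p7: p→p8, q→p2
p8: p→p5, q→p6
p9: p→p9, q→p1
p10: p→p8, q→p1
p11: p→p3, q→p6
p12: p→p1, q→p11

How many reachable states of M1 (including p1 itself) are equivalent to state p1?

4

States {p4,p9} cannot be reached from the start state, so discard them.
Start with accepting vs non-accepting: {p1,p2,p6,p7,p8,p10,p11,p12} | {p3,p5}.
Refine {p1,p2,p6,p7,p8,p10,p11,p12} on symbol p: members go to different blocks, giving {p1,p2,p8,p11} and {p6,p7,p10,p12}.
Split {p6,p7,p10,p12} by δ(·,p) → {p7,p10,p12} and {p6}.
The partition is now stable with 4 blocks: {p1,p2,p8,p11} | {p3,p5} | {p7,p10,p12} | {p6}.
The equivalence class containing p1 is {p1,p2,p8,p11}, of size 4.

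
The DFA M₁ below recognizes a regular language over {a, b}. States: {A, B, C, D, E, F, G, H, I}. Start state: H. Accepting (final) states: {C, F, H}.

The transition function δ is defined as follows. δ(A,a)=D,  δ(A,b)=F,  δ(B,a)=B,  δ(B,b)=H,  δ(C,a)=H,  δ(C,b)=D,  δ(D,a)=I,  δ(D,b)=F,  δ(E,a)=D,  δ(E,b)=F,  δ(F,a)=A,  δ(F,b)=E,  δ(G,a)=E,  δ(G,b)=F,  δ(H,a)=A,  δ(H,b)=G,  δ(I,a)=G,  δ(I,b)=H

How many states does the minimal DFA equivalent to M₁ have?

2

States {B,C} cannot be reached from the start state, so discard them.
Initial partition by acceptance: {F,H} | {A,D,E,G,I}.
No further refinement is possible. Final partition (2 blocks): {F,H} | {A,D,E,G,I}.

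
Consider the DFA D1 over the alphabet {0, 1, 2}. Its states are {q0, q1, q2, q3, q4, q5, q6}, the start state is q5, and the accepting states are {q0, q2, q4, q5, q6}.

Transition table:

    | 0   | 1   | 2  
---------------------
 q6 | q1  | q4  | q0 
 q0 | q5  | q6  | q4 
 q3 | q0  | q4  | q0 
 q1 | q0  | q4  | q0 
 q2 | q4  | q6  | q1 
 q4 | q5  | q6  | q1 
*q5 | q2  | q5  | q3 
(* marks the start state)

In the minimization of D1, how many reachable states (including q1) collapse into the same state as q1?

Every state is reachable, so we keep all 7.
P0 = {q0,q2,q4,q5,q6} | {q1,q3}.
Refine {q0,q2,q4,q5,q6} on symbol 0: members go to different blocks, giving {q0,q2,q4,q5} and {q6}.
Split {q0,q2,q4,q5} by δ(·,1) → {q0,q2,q4} and {q5}.
On input 0, block {q0,q2,q4} splits into {q0,q4} and {q2}.
Split {q0,q4} by δ(·,2) → {q0} and {q4}.
Stable partition: {q0} | {q1,q3} | {q6} | {q5} | {q2} | {q4} — 6 equivalence classes.
State q1 belongs to the block {q1,q3}, which has 2 states.

2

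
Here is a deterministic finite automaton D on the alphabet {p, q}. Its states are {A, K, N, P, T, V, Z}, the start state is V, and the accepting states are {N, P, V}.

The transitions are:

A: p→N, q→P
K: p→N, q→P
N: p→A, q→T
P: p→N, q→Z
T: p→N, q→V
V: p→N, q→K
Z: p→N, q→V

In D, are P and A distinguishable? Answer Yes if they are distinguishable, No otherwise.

Every state is reachable, so we keep all 7.
Start with accepting vs non-accepting: {N,P,V} | {A,K,T,Z}.
Split {N,P,V} by δ(·,p) → {P,V} and {N}.
Stable partition: {P,V} | {A,K,T,Z} | {N} — 3 equivalence classes.
P and A end up in different blocks, so they are distinguishable. For instance, the string 'ε' is accepted from only P.

Yes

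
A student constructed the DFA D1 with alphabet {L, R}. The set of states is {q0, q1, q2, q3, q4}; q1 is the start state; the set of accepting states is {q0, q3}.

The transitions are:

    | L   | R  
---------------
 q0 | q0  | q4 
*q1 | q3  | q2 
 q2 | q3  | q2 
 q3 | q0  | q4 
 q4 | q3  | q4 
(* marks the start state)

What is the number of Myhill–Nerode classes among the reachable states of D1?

2

Every state is reachable, so we keep all 5.
Start with accepting vs non-accepting: {q0,q3} | {q1,q2,q4}.
Stable partition: {q0,q3} | {q1,q2,q4} — 2 equivalence classes.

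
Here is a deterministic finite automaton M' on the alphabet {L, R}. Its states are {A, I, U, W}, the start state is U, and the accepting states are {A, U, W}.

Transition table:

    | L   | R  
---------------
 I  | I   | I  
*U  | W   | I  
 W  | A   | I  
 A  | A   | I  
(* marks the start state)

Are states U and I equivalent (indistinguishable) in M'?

No

Start with accepting vs non-accepting: {A,U,W} | {I}.
Stable partition: {A,U,W} | {I} — 2 equivalence classes.
U and I end up in different blocks, so they are distinguishable. For instance, the string 'ε' is accepted from only U.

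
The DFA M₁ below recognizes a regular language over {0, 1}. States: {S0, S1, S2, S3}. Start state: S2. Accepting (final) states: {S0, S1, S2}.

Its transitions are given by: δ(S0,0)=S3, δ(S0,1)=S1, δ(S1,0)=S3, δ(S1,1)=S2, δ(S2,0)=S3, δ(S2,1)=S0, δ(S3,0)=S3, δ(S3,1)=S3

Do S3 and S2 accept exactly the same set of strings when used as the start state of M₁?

Start with accepting vs non-accepting: {S0,S1,S2} | {S3}.
Stable partition: {S0,S1,S2} | {S3} — 2 equivalence classes.
S3 and S2 end up in different blocks, so they are distinguishable. For instance, the string 'ε' is accepted from only S2.

No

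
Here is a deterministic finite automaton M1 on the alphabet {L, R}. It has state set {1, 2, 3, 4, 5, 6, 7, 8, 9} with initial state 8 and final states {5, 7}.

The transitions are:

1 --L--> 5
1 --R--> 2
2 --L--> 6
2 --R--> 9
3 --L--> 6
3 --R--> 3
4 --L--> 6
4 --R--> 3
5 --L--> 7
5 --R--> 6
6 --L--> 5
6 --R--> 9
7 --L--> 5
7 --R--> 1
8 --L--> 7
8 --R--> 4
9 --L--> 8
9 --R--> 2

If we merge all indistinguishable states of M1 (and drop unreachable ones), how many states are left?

3

Initial partition by acceptance: {5,7} | {1,2,3,4,6,8,9}.
Split {1,2,3,4,6,8,9} by δ(·,L) → {2,3,4,9} and {1,6,8}.
Stable partition: {5,7} | {2,3,4,9} | {1,6,8} — 3 equivalence classes.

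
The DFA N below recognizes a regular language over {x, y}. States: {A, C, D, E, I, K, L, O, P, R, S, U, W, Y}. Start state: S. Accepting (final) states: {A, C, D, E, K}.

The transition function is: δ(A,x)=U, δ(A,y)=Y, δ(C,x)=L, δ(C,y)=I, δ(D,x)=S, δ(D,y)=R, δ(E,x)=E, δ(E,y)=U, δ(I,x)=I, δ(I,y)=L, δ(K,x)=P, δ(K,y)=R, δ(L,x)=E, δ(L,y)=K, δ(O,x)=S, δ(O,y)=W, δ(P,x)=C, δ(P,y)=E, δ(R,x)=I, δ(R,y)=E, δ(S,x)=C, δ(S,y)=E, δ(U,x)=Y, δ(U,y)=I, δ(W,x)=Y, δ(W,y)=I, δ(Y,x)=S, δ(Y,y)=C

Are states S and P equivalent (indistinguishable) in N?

Yes

Reachable states from the start: {C,E,I,K,L,P,R,S,U,Y}. Unreachable: {A,D,O,W} — drop them.
Start with accepting vs non-accepting: {C,E,K} | {I,L,P,R,S,U,Y}.
On input x, block {C,E,K} splits into {C,K} and {E}.
Refine {I,L,P,R,S,U,Y} on symbol x: members go to different blocks, giving {I,R,U,Y} and {P,S} and {L}.
On input x, block {C,K} splits into {K} and {C}.
Refine {I,R,U,Y} on symbol x: members go to different blocks, giving {I,R,U} and {Y}.
Refine {I,R,U} on symbol x: members go to different blocks, giving {I,R} and {U}.
Split {I,R} by δ(·,y) → {R} and {I}.
No further refinement is possible. Final partition (9 blocks): {K} | {R} | {E} | {P,S} | {L} | {C} | {Y} | {U} | {I}.
S and P lie in the same block of the stable partition, so they are equivalent — no string distinguishes them.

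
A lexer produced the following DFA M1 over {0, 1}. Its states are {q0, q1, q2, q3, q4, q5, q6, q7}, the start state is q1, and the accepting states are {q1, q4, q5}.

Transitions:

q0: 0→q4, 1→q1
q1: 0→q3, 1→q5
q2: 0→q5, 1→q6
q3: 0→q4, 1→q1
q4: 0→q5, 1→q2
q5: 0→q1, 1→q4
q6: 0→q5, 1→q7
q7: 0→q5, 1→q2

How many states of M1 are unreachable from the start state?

1

Starting at q1 and following transitions, the reachable set is {q1, q2, q3, q4, q5, q6, q7}. That leaves q0 unreachable — 1 in total.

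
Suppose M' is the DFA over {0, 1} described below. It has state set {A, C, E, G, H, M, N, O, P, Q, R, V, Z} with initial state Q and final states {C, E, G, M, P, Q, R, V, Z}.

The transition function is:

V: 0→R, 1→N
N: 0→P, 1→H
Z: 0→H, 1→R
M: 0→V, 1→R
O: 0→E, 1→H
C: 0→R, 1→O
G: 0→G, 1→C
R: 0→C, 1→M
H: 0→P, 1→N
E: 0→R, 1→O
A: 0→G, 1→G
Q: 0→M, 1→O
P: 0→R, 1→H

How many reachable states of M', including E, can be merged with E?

Reachable states from the start: {C,E,H,M,N,O,P,Q,R,V}. Unreachable: {A,G,Z} — drop them.
P0 = {C,E,M,P,Q,R,V} | {H,N,O}.
Split {C,E,M,P,Q,R,V} by δ(·,1) → {C,E,P,Q,V} and {M,R}.
The partition is now stable with 3 blocks: {C,E,P,Q,V} | {H,N,O} | {M,R}.
State E belongs to the block {C,E,P,Q,V}, which has 5 states.

5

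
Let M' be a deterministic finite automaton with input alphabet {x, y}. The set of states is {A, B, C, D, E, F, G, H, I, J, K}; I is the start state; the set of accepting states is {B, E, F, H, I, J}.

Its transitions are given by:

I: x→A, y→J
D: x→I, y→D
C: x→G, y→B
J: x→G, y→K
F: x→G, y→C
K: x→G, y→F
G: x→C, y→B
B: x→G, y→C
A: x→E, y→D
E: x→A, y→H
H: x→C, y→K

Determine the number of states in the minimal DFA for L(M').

4

Initial partition by acceptance: {B,E,F,H,I,J} | {A,C,D,G,K}.
On input y, block {B,E,F,H,I,J} splits into {B,F,H,J} and {E,I}.
Refine {A,C,D,G,K} on symbol x: members go to different blocks, giving {C,G,K} and {A,D}.
No further refinement is possible. Final partition (4 blocks): {B,F,H,J} | {C,G,K} | {E,I} | {A,D}.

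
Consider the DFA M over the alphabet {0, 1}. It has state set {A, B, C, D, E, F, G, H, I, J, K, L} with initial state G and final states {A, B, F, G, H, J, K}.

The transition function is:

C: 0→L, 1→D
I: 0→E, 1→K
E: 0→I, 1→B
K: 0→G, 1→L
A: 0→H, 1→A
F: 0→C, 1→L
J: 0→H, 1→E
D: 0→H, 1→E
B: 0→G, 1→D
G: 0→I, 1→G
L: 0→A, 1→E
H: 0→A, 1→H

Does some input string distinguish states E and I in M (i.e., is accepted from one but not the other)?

First remove the unreachable states {C,F,J}; 9 states remain.
Start with accepting vs non-accepting: {A,B,G,H,K} | {D,E,I,L}.
Refine {A,B,G,H,K} on symbol 0: members go to different blocks, giving {A,B,H,K} and {G}.
Refine {A,B,H,K} on symbol 0: members go to different blocks, giving {A,H} and {B,K}.
On input 0, block {D,E,I,L} splits into {D,L} and {E,I}.
No further refinement is possible. Final partition (5 blocks): {A,H} | {D,L} | {G} | {B,K} | {E,I}.
E and I lie in the same block of the stable partition, so they are equivalent — no string distinguishes them.

No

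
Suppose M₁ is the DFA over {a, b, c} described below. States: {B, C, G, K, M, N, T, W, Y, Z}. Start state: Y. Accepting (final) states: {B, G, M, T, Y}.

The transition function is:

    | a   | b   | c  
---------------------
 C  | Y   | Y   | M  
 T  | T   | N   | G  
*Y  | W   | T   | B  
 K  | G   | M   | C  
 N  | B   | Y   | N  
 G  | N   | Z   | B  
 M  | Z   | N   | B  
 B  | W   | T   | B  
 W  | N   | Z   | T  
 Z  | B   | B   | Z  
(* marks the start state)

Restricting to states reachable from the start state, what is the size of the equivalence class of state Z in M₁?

First remove the unreachable states {C,K,M}; 7 states remain.
Start with accepting vs non-accepting: {B,G,T,Y} | {N,W,Z}.
Refine {B,G,T,Y} on symbol a: members go to different blocks, giving {B,G,Y} and {T}.
Refine {B,G,Y} on symbol b: members go to different blocks, giving {B,Y} and {G}.
Split {N,W,Z} by δ(·,a) → {N,Z} and {W}.
Stable partition: {B,Y} | {N,Z} | {T} | {G} | {W} — 5 equivalence classes.
State Z belongs to the block {N,Z}, which has 2 states.

2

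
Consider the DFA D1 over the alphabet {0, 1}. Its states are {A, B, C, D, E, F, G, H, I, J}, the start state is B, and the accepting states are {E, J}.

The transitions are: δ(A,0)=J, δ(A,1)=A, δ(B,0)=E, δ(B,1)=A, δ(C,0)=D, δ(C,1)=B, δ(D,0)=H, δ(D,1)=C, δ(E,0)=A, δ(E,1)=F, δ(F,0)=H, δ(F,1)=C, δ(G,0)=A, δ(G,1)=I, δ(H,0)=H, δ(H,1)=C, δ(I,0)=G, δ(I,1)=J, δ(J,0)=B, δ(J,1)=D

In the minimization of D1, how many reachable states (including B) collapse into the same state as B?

First remove the unreachable states {G,I}; 8 states remain.
P0 = {E,J} | {A,B,C,D,F,H}.
Refine {A,B,C,D,F,H} on symbol 0: members go to different blocks, giving {C,D,F,H} and {A,B}.
Split {C,D,F,H} by δ(·,1) → {D,F,H} and {C}.
The partition is now stable with 4 blocks: {E,J} | {D,F,H} | {A,B} | {C}.
State B belongs to the block {A,B}, which has 2 states.

2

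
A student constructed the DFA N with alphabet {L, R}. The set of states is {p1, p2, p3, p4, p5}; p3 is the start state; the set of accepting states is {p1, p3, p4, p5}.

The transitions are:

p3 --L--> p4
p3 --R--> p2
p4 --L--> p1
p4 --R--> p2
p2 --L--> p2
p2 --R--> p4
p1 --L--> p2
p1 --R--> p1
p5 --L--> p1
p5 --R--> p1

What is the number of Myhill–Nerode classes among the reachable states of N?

4

States {p5} cannot be reached from the start state, so discard them.
Initial partition by acceptance: {p1,p3,p4} | {p2}.
On input L, block {p1,p3,p4} splits into {p3,p4} and {p1}.
Refine {p3,p4} on symbol L: members go to different blocks, giving {p3} and {p4}.
Stable partition: {p3} | {p2} | {p1} | {p4} — 4 equivalence classes.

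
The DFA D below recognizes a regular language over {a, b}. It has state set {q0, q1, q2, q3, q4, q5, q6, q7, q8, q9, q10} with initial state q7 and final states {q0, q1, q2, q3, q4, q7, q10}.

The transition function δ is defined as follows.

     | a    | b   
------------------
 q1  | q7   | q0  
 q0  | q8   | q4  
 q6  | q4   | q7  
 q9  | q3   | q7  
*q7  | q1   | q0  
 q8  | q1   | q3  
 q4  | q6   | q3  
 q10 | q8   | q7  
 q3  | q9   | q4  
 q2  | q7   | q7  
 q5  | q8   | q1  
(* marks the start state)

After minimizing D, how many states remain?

States {q2,q5,q10} cannot be reached from the start state, so discard them.
Start with accepting vs non-accepting: {q0,q1,q3,q4,q7} | {q6,q8,q9}.
On input a, block {q0,q1,q3,q4,q7} splits into {q0,q3,q4} and {q1,q7}.
Refine {q6,q8,q9} on symbol a: members go to different blocks, giving {q6,q9} and {q8}.
Refine {q0,q3,q4} on symbol a: members go to different blocks, giving {q3,q4} and {q0}.
No further refinement is possible. Final partition (5 blocks): {q3,q4} | {q6,q9} | {q1,q7} | {q8} | {q0}.

5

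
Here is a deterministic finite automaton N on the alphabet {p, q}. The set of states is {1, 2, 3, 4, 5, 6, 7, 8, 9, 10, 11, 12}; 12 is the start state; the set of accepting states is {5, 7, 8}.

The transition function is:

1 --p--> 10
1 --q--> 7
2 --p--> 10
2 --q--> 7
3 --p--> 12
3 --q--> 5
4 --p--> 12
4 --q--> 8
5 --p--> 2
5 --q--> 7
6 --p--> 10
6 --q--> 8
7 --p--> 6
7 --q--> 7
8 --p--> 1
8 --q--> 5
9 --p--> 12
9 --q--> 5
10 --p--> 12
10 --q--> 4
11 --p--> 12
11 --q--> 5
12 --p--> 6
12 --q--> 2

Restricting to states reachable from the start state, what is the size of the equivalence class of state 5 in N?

3

States {3,9,11} cannot be reached from the start state, so discard them.
Start with accepting vs non-accepting: {5,7,8} | {1,2,4,6,10,12}.
Refine {1,2,4,6,10,12} on symbol q: members go to different blocks, giving {1,2,4,6} and {10,12}.
On input p, block {10,12} splits into {10} and {12}.
Refine {1,2,4,6} on symbol p: members go to different blocks, giving {1,2,6} and {4}.
No further refinement is possible. Final partition (5 blocks): {5,7,8} | {1,2,6} | {10} | {12} | {4}.
State 5 belongs to the block {5,7,8}, which has 3 states.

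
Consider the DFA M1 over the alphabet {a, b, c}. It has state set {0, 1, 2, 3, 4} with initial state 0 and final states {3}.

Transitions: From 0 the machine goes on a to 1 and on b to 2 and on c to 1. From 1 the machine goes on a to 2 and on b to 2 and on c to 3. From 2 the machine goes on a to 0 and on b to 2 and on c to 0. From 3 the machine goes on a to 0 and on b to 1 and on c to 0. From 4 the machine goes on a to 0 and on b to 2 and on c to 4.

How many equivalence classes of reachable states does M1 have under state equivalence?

4

States {4} cannot be reached from the start state, so discard them.
P0 = {3} | {0,1,2}.
Refine {0,1,2} on symbol c: members go to different blocks, giving {0,2} and {1}.
Split {0,2} by δ(·,a) → {0} and {2}.
The partition is now stable with 4 blocks: {3} | {0} | {1} | {2}.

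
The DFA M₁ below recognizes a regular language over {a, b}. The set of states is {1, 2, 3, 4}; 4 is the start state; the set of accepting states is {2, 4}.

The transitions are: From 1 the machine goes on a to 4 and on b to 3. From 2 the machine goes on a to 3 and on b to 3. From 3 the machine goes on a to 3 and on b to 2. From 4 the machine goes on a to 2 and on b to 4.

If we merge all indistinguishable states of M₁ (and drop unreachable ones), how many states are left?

3

Reachable states from the start: {2,3,4}. Unreachable: {1} — drop them.
P0 = {2,4} | {3}.
Split {2,4} by δ(·,a) → {2} and {4}.
No further refinement is possible. Final partition (3 blocks): {2} | {3} | {4}.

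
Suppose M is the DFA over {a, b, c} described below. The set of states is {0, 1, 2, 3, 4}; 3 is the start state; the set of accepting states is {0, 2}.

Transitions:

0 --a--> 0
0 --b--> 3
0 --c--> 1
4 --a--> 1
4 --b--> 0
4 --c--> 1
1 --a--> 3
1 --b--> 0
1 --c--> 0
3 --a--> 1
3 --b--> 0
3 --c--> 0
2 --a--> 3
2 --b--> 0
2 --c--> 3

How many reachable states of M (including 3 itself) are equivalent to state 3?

2

States {2,4} cannot be reached from the start state, so discard them.
Start with accepting vs non-accepting: {0} | {1,3}.
Stable partition: {0} | {1,3} — 2 equivalence classes.
State 3 belongs to the block {1,3}, which has 2 states.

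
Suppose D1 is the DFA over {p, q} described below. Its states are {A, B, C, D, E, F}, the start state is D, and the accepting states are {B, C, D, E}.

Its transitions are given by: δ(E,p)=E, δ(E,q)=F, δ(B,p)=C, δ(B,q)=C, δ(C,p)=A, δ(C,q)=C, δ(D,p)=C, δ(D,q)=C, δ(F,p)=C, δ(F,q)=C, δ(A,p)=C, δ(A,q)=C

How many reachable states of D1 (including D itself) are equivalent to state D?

Reachable states from the start: {A,C,D}. Unreachable: {B,E,F} — drop them.
Start with accepting vs non-accepting: {C,D} | {A}.
On input p, block {C,D} splits into {C} and {D}.
No further refinement is possible. Final partition (3 blocks): {C} | {A} | {D}.
State D belongs to the block {D}, which has 1 states.

1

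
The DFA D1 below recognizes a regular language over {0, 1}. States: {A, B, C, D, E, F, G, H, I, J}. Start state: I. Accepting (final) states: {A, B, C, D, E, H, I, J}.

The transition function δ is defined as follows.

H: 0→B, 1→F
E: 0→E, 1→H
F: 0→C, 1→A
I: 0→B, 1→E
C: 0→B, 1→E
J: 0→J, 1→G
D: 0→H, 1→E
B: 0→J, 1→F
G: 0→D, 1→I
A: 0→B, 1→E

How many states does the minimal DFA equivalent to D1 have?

Start with accepting vs non-accepting: {A,B,C,D,E,H,I,J} | {F,G}.
On input 1, block {A,B,C,D,E,H,I,J} splits into {A,C,D,E,I} and {B,H,J}.
Refine {A,C,D,E,I} on symbol 0: members go to different blocks, giving {A,C,D,I} and {E}.
The partition is now stable with 4 blocks: {A,C,D,I} | {F,G} | {B,H,J} | {E}.

4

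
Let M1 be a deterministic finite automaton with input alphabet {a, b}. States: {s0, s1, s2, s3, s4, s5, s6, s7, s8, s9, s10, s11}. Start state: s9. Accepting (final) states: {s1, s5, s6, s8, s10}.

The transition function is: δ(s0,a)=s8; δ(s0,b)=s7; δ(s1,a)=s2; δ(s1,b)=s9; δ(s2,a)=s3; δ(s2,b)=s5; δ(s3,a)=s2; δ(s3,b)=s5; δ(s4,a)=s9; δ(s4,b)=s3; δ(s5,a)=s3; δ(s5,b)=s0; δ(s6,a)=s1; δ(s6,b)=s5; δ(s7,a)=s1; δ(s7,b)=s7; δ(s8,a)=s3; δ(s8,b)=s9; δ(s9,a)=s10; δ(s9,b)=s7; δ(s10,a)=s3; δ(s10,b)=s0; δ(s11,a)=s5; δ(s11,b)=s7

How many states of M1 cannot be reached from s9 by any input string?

3

No path from s9 leads to s4, s6, s11; the other 9 states are all reachable.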